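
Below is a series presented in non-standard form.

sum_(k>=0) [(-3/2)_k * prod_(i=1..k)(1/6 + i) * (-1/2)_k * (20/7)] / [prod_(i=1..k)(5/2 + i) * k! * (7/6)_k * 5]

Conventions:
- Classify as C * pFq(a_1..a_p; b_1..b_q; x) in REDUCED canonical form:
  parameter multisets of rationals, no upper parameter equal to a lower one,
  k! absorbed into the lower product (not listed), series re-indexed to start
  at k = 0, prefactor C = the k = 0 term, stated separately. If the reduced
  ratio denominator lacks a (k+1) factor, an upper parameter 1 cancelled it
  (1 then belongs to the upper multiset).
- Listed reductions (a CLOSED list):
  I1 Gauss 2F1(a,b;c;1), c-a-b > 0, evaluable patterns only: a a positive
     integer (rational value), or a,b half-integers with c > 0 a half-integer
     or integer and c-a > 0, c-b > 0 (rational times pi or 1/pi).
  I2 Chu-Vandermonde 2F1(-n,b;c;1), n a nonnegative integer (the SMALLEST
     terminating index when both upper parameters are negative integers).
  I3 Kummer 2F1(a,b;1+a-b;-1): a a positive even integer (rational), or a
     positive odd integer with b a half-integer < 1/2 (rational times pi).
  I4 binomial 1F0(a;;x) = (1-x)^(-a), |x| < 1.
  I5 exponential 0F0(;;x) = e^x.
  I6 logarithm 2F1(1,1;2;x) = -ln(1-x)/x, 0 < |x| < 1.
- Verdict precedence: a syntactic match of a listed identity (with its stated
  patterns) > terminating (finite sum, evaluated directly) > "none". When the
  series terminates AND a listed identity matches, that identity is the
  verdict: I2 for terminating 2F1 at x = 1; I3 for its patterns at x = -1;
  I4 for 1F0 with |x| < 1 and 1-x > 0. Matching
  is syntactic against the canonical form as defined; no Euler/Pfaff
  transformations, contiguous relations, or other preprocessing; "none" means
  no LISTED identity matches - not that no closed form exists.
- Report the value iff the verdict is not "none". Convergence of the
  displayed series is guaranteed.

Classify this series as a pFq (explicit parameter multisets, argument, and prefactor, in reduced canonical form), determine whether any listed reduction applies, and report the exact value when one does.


The series (x = 1) is 2F1: upper {-3/2, -1/2}, lower {7/2}, prefactor 4/7. Verdict: the half-integer Gauss pattern (I1) matches (x = 1; upper {-3/2, -1/2} half-integers, c = 7/2 in the evaluable pattern). Sum: (225/1024) * pi.

Key observation: from the first term 4/7: the running product (C = 4/7, x = 1) telescopes to a rising factorial.
Consecutive-term ratio: r(k) = 1 * (k-3/2) (k-1/2) / [(k+7/2) (k+1)] - rational; roots negated = parameters, x = 1, C = 4/7.


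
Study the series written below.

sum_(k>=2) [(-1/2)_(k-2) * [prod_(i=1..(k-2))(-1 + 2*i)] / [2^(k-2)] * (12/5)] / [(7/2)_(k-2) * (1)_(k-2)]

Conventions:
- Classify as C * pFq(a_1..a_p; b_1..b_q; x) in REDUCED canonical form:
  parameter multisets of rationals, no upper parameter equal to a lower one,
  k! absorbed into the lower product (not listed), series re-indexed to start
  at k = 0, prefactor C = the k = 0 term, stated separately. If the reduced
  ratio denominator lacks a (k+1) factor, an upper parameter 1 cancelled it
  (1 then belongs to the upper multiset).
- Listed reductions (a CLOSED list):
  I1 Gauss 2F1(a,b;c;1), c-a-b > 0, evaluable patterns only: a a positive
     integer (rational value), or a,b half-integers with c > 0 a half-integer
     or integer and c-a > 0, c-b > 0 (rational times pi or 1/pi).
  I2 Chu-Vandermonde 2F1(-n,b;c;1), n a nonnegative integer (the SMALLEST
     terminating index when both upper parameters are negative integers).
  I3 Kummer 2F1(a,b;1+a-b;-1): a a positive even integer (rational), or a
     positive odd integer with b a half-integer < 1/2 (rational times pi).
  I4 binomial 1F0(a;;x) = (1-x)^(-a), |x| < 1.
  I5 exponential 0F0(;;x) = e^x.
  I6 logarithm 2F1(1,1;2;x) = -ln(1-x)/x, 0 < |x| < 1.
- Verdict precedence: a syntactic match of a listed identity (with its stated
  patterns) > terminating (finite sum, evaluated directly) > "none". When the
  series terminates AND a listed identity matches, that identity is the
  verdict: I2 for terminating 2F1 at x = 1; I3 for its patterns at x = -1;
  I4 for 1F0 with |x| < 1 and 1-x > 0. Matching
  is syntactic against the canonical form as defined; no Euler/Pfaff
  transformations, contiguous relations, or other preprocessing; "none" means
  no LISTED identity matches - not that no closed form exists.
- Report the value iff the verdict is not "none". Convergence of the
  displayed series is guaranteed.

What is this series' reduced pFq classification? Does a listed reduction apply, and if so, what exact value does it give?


With C = 12/5: the canonical form is 2F1(-1/2, 1/2; 7/2; 1). Verdict (x = 1): Gauss's theorem I1 (half-integer case) applies (x = 1; upper {-1/2, 1/2} half-integers, c = 7/2 in the evaluable pattern). Its exact value is (45/64) * pi.

Structural cue: x = 1 and (1)_k (C = 12/5) is k! itself.
Ratio: r(k) = 1 * (k-1/2) (k+1/2) / [(k+7/2) (k+1)] - rational; roots negated = parameters, x = 1, C = 12/5.


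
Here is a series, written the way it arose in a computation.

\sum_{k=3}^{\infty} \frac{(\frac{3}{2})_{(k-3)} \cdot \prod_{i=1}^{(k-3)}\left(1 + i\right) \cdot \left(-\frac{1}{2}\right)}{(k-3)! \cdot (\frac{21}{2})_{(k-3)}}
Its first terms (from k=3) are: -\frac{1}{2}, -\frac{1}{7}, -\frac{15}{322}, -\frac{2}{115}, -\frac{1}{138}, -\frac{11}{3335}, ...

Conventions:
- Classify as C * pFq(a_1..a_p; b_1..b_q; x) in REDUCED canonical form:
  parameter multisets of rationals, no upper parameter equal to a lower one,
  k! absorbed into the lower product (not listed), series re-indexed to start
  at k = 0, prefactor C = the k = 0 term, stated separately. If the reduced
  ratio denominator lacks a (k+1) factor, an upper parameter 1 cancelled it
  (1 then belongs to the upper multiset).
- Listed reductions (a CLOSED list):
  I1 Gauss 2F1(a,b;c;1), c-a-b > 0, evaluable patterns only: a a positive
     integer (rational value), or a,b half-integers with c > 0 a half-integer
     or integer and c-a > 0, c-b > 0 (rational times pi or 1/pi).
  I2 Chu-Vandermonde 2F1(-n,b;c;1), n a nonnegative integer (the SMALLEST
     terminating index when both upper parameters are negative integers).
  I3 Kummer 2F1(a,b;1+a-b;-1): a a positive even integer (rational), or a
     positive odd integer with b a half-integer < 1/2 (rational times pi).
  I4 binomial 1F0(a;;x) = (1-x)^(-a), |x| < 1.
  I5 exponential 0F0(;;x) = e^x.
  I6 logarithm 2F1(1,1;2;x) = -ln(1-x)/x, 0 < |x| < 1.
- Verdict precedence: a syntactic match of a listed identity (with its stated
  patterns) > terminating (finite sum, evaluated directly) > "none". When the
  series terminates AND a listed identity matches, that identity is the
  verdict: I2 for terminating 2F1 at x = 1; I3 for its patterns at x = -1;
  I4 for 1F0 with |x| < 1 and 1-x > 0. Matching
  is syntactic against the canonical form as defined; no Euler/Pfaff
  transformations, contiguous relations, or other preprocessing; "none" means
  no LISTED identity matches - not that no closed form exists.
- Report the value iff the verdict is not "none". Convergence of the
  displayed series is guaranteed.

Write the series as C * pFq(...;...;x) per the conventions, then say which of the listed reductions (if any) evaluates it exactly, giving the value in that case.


At argument 1: a 2F1 with upper {\frac{3}{2}, 2}, lower {\frac{21}{2}}, scaled by C = -\frac{1}{2}. Verdict (x = 1): the Gauss summation I1 applies (x = 1: the Gamma ratio telescopes since c-a-b = 7 > 0 and a = 2 in Z>0). Exact value: -\frac{323}{448}.

Key observation: x = 1 and the running product (C = -1/2, x = 1) telescopes to a rising factorial.
Step ratio: r(k) = 1 * (k+\frac{3}{2}) (k+2) / [(k+\frac{21}{2}) (k+1)] - poly over poly, x = 1 from leading terms; C = -\frac{1}{2} at k = 0.


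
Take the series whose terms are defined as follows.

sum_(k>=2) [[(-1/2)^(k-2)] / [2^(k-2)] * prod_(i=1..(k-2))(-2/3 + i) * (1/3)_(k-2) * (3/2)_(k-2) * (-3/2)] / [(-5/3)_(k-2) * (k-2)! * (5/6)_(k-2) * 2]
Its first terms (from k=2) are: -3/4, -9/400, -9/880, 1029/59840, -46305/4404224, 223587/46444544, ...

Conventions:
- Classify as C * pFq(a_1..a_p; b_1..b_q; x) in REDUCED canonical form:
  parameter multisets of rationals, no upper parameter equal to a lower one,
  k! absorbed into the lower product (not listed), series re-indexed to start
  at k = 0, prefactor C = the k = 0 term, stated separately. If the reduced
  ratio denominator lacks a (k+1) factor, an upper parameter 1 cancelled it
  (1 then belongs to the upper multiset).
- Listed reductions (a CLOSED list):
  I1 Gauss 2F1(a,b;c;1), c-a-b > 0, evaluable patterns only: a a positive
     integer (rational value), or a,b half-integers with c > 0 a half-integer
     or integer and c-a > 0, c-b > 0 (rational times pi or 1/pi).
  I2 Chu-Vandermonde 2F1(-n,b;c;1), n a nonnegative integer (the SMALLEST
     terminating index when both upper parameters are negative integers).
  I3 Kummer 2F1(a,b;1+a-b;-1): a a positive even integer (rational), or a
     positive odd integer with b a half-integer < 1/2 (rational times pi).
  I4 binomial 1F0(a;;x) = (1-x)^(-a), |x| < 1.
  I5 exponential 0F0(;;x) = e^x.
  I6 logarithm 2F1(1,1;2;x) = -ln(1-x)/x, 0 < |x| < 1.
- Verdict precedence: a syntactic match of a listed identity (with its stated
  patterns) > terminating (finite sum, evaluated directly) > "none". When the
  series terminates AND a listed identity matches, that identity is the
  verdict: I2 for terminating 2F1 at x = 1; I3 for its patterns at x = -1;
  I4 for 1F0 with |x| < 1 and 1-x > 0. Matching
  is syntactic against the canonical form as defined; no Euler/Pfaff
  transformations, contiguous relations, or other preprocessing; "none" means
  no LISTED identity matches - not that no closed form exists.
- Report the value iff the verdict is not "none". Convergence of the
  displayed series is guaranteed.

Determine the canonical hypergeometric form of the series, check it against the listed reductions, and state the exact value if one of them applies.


Classification (C = -3/4): 3F2 with upper {1/3, 1/3, 3/2}, lower {-5/3, 5/6}, argument x = -1/4. Verdict: none. No listed pattern accepts 3F2(1/3, 1/3, 3/2; -5/3, 5/6; -1/4).

First insight: t_0 = -3/4 here, and the two k-th powers (C = -3/4, x = -1/4) combine into one argument.
Term ratio: r(k) = (-1/4) * (k+1/3) (k+1/3) (k+3/2) / [(k-5/3) (k+5/6) (k+1)] - poly over poly, x = (-1/4) from leading terms; C = -3/4 at k = 0.


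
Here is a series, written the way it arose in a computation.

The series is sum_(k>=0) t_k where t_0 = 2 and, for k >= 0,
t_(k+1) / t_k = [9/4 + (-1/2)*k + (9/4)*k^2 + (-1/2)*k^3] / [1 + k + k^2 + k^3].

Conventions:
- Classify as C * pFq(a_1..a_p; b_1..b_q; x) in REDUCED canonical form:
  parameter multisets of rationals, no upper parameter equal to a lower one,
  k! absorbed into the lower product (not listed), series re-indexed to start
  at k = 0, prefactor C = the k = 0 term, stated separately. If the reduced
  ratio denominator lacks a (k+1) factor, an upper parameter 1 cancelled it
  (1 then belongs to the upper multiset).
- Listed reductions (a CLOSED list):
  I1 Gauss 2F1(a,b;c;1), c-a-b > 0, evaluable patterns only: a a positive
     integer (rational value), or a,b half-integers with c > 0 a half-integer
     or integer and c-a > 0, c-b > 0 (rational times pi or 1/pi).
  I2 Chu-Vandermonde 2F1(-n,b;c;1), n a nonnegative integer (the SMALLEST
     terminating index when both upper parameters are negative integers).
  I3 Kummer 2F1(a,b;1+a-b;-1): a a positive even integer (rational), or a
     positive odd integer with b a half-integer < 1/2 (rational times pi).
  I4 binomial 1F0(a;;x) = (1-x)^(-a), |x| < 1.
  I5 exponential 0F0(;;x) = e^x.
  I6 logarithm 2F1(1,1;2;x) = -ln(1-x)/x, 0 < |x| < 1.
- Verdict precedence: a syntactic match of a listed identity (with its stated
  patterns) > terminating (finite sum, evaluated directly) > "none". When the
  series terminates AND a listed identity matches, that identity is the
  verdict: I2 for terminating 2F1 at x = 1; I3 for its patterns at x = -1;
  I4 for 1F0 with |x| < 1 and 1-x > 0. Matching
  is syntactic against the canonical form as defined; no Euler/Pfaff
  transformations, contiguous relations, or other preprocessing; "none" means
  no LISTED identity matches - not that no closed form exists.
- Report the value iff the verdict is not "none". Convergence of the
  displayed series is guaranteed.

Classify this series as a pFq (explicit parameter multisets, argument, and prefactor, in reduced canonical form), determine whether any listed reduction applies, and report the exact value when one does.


Key step: t_0 = 2 here, and cancel k^2 + 1 from the displayed ratio first; then prefactor 2.
Adjacent-term ratio: r(k) = (-1/2) * (k-9/2) / [(k+1)] ; factor over Q: parameters, x = (-1/2), and C = 2.

Reduced: x = -1/2, 1F0, upper = {-9/2}, lower = {-}, C = 2. Verdict: the I4 binomial reduction fires (the 1F0 binomial series: exponent 9/2, x = -1/2). Exact value: 2 * (3/2)^(9/2).


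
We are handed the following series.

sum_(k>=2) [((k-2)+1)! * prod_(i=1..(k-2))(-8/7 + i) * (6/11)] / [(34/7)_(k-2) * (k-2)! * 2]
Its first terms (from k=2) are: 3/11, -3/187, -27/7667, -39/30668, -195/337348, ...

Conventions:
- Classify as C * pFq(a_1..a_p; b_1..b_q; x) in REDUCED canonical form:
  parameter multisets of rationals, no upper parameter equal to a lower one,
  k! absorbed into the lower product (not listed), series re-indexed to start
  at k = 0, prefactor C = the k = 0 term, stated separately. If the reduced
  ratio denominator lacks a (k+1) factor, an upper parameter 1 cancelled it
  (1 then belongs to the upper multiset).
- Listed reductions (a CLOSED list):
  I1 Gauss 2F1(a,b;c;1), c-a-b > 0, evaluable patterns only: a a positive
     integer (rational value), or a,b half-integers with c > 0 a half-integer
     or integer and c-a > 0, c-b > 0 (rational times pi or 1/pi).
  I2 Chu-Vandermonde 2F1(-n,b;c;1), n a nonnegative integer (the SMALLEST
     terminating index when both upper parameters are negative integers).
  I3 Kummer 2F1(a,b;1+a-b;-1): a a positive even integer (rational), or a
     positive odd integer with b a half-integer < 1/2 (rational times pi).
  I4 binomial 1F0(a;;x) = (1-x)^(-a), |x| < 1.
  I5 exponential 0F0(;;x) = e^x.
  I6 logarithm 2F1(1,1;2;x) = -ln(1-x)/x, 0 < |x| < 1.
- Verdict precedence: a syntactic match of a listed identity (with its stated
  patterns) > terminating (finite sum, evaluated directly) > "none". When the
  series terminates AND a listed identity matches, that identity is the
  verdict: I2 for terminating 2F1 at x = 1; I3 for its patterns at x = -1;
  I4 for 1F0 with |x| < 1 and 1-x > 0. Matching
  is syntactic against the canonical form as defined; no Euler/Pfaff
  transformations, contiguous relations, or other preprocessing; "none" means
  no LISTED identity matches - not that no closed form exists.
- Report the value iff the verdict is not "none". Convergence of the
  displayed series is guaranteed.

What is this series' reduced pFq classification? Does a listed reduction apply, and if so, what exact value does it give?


With C = 3/11: the canonical form is 2F1(-1/7, 2; 34/7; 1). Verdict: this is the Gauss summation I1 (x = 1: the Gamma ratio telescopes since c-a-b = 3 > 0 and a = 2 in Z>0). Value: 135/539.

Key step: t_0 being 3/11, the factorial ratio (C = 3/11) (k+a-1)!/(a-1)! is a rising factorial (a)_k.
Step ratio: r(k) = 1 * (k-1/7) (k+2) / [(k+34/7) (k+1)] - rational in k, leading ratio 1; with t_0 = 3/11, classification follows.


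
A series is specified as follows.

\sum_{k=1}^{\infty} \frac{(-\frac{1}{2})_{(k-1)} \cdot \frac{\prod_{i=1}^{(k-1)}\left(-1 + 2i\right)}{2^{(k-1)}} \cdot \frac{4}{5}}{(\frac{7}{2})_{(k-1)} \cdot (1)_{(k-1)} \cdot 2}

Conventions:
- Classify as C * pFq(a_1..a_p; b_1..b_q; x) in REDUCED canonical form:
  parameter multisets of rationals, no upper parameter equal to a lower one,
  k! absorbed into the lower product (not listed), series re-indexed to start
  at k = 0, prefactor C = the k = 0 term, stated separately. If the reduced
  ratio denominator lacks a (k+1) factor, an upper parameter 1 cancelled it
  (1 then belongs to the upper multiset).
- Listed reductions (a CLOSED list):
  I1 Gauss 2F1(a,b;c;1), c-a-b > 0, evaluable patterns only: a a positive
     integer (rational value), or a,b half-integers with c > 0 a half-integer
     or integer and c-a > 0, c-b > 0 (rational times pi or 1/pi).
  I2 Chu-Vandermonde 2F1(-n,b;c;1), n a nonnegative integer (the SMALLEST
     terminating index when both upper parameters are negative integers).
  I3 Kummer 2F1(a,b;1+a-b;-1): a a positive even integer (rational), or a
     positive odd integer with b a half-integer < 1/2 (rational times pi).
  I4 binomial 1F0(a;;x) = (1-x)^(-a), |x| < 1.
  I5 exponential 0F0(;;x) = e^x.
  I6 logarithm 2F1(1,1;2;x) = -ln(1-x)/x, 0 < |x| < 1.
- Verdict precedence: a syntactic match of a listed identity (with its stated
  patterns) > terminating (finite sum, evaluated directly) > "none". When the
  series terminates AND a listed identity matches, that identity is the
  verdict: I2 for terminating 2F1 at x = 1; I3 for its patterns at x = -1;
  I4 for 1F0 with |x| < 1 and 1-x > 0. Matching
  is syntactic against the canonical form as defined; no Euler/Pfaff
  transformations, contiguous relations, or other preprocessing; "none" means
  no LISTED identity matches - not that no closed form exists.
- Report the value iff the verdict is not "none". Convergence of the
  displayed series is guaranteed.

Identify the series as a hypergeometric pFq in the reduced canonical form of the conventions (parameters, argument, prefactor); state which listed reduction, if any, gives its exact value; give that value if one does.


This is \frac{2}{5} * 2F1(-\frac{1}{2}, \frac{1}{2}; \frac{7}{2}; 1) in reduced canonical form. Verdict: Gauss (I1, half-integer pattern) applies (x = 1; upper {-\frac{1}{2}, \frac{1}{2}} half-integers, c = \frac{7}{2} in the evaluable pattern). Exact value: \frac{15}{128} \cdot \pi.

Key step: with t_0 = \frac{2}{5}, the odd product 1*3*...*(2k-1) (C = 2/5) is 2^k (1/2)_k.
Ratio: r(k) = 1 * (k-\frac{1}{2}) (k+\frac{1}{2}) / [(k+\frac{7}{2}) (k+1)] ; factor over Q: parameters, x = 1, and C = \frac{2}{5}.


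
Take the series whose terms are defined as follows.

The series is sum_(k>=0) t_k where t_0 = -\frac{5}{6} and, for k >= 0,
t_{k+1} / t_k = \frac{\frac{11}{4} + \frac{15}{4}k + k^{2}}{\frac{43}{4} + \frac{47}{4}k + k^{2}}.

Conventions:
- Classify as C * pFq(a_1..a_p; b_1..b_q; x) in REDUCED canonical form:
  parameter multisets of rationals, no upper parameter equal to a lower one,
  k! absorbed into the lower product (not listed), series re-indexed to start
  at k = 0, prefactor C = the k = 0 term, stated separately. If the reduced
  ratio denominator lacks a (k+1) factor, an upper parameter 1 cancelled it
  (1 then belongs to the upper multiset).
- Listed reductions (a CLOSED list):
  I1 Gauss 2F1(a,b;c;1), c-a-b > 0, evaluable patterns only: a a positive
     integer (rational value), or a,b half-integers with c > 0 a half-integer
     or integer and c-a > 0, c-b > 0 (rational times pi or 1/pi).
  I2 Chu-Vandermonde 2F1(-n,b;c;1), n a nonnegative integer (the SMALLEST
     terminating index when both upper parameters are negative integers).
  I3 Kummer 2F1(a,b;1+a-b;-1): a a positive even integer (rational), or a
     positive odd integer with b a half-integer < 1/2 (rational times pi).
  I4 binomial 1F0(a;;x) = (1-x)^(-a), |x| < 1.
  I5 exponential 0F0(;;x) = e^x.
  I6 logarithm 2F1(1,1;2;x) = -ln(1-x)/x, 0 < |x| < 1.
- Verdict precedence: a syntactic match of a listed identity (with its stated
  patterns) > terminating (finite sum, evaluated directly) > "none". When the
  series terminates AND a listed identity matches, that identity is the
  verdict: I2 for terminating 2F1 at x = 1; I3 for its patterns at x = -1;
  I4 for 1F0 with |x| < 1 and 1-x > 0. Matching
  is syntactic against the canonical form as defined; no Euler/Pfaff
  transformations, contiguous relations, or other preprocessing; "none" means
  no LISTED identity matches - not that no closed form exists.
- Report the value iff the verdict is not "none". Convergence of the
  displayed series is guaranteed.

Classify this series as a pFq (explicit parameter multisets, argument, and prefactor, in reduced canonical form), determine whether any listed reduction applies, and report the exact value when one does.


Classification (C = -\frac{5}{6}): 2F1 with upper {1, \frac{11}{4}}, lower {\frac{43}{4}}, argument x = 1. Verdict: Gauss (I1, integer-parameter pattern) matches (x = 1: the Gamma ratio telescopes since c-a-b = 7 > 0 and a = 1 in Z>0). Hence: -\frac{65}{56}.

Key observation: from the first term -\frac{5}{6}: the expanded ratio factors over Q; C = -5/6, x = 1, roots give parameters.
Term ratio: r(k) = 1 * (k+1) (k+\frac{11}{4}) / [(k+\frac{43}{4}) (k+1)] - rational in k, leading ratio 1; with t_0 = -\frac{5}{6}, classification follows.


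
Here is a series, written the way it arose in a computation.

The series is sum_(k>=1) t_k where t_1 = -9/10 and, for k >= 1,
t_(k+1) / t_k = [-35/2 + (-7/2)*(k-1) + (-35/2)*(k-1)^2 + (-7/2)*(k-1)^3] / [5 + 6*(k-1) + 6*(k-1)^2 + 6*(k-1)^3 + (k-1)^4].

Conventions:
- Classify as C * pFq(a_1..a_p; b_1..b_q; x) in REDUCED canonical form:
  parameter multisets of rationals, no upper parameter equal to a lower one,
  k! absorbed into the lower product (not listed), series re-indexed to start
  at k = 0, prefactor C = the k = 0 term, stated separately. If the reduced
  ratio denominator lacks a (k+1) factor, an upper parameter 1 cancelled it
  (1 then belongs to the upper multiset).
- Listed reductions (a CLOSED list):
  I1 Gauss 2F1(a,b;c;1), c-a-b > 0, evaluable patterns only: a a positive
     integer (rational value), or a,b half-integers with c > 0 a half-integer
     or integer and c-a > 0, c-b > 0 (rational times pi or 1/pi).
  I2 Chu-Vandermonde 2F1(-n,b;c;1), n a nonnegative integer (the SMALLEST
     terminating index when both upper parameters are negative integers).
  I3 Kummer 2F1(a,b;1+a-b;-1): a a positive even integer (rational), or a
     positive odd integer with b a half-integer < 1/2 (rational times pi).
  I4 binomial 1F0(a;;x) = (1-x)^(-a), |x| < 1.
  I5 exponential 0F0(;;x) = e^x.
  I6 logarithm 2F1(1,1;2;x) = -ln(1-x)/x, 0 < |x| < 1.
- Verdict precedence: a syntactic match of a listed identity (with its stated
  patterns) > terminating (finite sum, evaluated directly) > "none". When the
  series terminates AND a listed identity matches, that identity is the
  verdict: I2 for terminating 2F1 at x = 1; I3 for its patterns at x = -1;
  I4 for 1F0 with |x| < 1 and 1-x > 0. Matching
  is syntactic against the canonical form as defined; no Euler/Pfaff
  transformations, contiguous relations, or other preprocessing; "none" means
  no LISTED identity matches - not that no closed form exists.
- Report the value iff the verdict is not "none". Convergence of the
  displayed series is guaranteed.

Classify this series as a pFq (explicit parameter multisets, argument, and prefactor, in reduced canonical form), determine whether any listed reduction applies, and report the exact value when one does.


First insight: t_0 = -9/10 here, and the parameter 5 appears in both the upper and lower lists and cancels (alongside the other common factor).
Ratio: r(k) = (-7/2) * 1 / [(k+1)] - rational; roots negated = parameters, x = (-7/2), C = -9/10.

The series (x = -7/2) is 0F0: upper {-}, lower {-}, prefactor -9/10. Verdict: the exponential series (I5) fires (the 0F0 exponential series at x = -7/2). Sum: (-9/10) * e^(-7/2).


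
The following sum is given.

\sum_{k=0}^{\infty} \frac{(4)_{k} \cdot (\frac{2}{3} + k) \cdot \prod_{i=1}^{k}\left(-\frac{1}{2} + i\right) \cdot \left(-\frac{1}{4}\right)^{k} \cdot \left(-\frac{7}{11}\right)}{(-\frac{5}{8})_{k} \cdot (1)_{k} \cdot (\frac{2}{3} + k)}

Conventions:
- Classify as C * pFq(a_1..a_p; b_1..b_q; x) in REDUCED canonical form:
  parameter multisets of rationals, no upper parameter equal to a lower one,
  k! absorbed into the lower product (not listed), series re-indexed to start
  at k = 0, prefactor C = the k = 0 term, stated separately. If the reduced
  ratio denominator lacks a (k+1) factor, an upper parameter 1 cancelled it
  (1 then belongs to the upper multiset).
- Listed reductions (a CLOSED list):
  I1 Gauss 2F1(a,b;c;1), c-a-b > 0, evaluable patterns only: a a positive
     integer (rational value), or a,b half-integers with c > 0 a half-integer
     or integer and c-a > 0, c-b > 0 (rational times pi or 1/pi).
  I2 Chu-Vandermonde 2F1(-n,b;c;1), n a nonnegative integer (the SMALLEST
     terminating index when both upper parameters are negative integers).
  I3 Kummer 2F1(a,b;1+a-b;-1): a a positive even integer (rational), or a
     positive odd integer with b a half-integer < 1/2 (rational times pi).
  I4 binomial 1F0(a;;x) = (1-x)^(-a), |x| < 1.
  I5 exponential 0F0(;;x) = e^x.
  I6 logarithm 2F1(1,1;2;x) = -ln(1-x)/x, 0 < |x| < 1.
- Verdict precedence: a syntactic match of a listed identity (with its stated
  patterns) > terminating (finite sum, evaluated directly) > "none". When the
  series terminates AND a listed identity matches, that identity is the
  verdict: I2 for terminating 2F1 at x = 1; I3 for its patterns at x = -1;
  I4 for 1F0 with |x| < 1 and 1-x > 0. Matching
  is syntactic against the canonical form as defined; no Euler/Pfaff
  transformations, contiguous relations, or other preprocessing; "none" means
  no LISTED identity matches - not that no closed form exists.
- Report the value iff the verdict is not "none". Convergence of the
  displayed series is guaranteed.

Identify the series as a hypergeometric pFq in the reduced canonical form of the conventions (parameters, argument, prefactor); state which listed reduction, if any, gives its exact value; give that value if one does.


The tell: t_0 = -\frac{7}{11} here, and (1)_k (C = -7/11) is k! itself.
Consecutive-term ratio: r(k) = -\frac{1}{4} * (k+\frac{1}{2}) (k+4) / [(k-\frac{5}{8}) (k+1)] - rational in k. x = -\frac{1}{4}; t_0 = -\frac{7}{11}; negate the roots.

Prefactor -\frac{7}{11}, argument -\frac{1}{4}: 2F1 with upper {\frac{1}{2}, 4} over lower {-\frac{5}{8}}. Verdict: none. Every listed pattern misses the 2F1 form at -\frac{1}{4}, upper {\frac{1}{2}, 4}.


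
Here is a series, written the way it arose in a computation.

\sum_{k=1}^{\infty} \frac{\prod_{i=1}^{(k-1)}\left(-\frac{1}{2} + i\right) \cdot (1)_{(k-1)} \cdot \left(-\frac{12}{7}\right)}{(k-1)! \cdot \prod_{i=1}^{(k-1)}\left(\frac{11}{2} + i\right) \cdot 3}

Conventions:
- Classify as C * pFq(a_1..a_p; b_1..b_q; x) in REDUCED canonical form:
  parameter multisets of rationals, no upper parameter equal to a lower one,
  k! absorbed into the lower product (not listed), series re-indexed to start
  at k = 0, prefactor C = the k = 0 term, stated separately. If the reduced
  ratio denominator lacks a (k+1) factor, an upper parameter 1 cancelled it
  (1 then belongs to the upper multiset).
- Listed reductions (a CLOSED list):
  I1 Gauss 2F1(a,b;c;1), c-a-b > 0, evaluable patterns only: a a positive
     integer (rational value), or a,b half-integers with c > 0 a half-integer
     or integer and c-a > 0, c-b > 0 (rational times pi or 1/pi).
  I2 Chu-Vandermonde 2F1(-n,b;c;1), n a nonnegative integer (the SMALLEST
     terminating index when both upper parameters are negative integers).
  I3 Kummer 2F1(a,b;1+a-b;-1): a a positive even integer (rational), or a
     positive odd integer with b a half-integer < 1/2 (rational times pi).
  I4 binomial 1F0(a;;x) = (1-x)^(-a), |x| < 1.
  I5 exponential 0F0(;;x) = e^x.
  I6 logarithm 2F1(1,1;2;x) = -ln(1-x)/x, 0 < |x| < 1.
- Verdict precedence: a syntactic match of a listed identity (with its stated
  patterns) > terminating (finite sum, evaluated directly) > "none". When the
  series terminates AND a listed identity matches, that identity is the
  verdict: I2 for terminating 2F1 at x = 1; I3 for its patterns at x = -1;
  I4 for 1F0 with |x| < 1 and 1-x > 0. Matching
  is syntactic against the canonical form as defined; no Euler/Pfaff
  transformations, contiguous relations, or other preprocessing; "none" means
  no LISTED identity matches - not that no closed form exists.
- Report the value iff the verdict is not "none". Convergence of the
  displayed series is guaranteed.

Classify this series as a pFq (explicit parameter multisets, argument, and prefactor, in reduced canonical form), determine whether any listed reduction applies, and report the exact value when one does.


With C = -\frac{4}{7}: the canonical form is 2F1(\frac{1}{2}, 1; \frac{13}{2}; 1). Verdict: the Gauss summation I1 fires (x = 1: the Gamma ratio telescopes since c-a-b = 5 > 0 and a = 1 in Z>0). Its exact value is -\frac{22}{35}.

First insight: t_0 = -\frac{4}{7} here, and the running product (C = -4/7) telescopes to a rising factorial.
Term ratio: r(k) = 1 * (k+\frac{1}{2}) (k+1) / [(k+\frac{13}{2}) (k+1)] - rational in k. x = 1; t_0 = -\frac{4}{7}; negate the roots.


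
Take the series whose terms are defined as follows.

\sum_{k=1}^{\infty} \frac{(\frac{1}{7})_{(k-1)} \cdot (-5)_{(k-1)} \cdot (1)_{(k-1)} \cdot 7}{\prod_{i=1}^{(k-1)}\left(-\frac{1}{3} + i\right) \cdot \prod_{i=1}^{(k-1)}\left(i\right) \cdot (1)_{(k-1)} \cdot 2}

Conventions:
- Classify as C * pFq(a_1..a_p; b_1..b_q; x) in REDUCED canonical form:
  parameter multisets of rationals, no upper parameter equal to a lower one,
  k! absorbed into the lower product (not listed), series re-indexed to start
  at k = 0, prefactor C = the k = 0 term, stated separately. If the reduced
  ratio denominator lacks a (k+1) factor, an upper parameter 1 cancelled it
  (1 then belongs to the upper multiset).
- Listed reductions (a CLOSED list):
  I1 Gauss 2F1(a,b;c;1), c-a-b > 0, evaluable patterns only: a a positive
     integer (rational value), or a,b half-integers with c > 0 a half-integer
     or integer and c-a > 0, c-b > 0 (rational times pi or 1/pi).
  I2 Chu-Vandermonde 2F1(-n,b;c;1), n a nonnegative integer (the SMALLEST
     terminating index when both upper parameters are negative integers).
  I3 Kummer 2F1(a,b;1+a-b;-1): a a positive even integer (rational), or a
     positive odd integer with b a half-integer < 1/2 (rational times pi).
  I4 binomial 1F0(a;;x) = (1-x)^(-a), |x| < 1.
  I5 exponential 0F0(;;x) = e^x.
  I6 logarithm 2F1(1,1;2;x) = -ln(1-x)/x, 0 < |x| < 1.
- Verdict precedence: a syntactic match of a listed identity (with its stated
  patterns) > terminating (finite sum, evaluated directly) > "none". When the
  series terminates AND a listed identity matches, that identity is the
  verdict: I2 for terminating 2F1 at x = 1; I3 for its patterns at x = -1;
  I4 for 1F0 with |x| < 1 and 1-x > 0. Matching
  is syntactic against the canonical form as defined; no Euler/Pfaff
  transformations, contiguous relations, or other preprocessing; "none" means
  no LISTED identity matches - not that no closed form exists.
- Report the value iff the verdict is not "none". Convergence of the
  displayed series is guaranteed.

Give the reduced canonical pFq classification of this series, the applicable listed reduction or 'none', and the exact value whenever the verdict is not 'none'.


This is \frac{7}{2} * 2F1(-5, \frac{1}{7}; \frac{2}{3}; 1) in reduced canonical form. Verdict: the Chu-Vandermonde identity I2 matches (terminating 2F1 at x = 1 with n = 5, b = 1/7, c = \frac{2}{3}). Exact value: \frac{37259}{16807}.

Structural cue: from the first term \frac{7}{2}: the lower running product (C = 7/2) is a rising factorial.
Consecutive-term ratio: r(k) = 1 * (k-5) (k+\frac{1}{7}) / [(k+\frac{2}{3}) (k+1)] - poly over poly, x = 1 from leading terms; C = \frac{7}{2} at k = 0.


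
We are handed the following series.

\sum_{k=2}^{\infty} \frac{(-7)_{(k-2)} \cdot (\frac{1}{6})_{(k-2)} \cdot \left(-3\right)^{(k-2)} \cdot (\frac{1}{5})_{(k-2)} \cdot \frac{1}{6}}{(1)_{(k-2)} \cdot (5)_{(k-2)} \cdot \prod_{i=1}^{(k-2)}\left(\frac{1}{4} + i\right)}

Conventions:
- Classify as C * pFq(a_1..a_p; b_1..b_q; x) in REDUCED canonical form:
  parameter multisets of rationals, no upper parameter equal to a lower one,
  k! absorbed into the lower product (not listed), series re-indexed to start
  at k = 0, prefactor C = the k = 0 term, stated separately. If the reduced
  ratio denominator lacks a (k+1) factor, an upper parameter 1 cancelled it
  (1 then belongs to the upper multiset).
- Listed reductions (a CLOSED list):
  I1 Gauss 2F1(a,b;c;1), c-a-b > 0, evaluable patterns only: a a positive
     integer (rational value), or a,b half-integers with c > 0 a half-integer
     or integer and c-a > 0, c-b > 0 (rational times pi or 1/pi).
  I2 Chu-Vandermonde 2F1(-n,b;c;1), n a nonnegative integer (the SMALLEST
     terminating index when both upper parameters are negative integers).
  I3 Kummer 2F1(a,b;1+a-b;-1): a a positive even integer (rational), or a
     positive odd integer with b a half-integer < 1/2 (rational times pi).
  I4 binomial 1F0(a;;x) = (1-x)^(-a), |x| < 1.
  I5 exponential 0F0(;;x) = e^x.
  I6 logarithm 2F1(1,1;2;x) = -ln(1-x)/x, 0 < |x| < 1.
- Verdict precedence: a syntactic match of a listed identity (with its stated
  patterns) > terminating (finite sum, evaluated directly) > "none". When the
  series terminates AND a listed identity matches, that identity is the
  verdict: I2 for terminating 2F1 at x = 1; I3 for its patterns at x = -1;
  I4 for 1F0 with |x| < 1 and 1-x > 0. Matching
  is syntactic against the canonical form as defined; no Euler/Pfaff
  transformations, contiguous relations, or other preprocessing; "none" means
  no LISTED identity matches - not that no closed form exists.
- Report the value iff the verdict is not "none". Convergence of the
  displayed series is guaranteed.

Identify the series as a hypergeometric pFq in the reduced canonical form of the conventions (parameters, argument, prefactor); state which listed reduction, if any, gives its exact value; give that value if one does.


Prefactor \frac{1}{6}, argument -3: 3F2 with upper {-7, \frac{1}{6}, \frac{1}{5}} over lower {\frac{5}{4}, 5}. Verdict: terminating. (-7)_k vanishes past k = 7, leaving a 8-term sum, computed directly. Its exact value is \frac{34938240967}{137636718750}.

Structural cue: from the first term \frac{1}{6}: the lower running product (prefactor 1/6) is a rising factorial.
Consecutive-term ratio: r(k) = -3 * (k-7) (k+\frac{1}{6}) (k+\frac{1}{5}) / [(k+\frac{5}{4}) (k+5) (k+1)] - rational in k, leading ratio -3; with t_0 = \frac{1}{6}, classification follows.


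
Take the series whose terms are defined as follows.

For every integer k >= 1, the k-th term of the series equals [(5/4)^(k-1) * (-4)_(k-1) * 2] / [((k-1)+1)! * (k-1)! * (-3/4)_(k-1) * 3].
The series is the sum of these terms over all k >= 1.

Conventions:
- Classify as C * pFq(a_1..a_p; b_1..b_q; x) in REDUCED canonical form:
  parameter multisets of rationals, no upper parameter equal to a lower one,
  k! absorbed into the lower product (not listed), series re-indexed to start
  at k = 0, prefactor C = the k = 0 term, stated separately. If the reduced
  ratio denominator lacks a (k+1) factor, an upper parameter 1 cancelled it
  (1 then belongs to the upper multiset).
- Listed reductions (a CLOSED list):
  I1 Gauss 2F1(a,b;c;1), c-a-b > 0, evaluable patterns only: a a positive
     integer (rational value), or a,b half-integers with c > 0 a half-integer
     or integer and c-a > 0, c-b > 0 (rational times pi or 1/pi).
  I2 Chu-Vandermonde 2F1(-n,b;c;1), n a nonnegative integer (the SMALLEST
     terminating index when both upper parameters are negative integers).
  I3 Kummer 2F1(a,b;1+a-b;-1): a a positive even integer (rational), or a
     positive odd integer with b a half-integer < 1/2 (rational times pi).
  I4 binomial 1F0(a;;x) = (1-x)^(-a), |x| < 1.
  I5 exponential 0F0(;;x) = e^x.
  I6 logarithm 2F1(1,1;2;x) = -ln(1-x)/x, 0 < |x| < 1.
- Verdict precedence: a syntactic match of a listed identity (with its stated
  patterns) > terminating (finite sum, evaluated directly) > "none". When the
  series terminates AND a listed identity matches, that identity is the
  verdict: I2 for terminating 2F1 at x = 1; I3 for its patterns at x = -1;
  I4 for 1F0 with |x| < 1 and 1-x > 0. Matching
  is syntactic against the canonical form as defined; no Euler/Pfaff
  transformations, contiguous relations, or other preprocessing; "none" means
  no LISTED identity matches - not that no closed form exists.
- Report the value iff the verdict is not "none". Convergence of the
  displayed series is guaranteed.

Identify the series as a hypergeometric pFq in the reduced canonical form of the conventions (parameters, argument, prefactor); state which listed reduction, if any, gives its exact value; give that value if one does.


With C = 2/3: the canonical form is 1F2(-4; -3/4, 2; 5/4). Verdict: terminating (-4 upstairs). 5 nonzero terms in all; added directly. Value: -1717/972.

Key step: with t_0 = 2/3, the constant factors (C = 2/3, x = 5/4) combine into one prefactor.
Adjacent-term ratio: r(k) = (5/4) * (k-4) / [(k-3/4) (k+2) (k+1)] - rational in k. x = (5/4); t_0 = 2/3; negate the roots.


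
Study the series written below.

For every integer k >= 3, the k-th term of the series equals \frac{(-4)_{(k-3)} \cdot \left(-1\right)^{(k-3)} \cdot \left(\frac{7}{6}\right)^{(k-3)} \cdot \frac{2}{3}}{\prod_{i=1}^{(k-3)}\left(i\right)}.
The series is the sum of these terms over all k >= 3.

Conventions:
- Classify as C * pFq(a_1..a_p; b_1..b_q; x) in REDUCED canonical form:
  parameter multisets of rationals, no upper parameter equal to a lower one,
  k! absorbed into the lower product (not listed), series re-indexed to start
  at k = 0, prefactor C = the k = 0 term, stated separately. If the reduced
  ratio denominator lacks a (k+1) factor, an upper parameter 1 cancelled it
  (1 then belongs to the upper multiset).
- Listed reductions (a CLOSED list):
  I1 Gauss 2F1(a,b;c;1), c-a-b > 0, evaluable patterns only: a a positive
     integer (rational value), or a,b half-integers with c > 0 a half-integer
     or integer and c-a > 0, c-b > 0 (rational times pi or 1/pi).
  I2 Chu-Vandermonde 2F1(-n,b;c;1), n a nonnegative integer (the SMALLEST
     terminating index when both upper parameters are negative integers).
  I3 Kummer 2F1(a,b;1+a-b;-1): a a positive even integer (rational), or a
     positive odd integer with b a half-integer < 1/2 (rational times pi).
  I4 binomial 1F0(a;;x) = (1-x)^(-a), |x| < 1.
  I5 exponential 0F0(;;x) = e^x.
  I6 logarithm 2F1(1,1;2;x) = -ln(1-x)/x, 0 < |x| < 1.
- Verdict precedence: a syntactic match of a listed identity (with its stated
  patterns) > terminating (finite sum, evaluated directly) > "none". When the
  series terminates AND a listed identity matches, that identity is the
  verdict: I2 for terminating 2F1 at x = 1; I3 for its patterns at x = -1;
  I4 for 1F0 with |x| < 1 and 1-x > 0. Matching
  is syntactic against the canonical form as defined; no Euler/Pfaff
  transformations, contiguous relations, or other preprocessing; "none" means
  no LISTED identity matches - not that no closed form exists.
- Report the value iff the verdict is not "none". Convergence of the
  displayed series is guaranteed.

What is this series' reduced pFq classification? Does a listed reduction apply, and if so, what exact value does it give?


Canonical form: C = \frac{2}{3} times 1F0 with upper {-4}, lower {-}, x = -\frac{7}{6}. Verdict: terminating - no listed pattern fits, but -4 in the upper list cuts the series at k = 4; direct evaluation. Hence: \frac{28561}{1944}.

The tell: x = -\frac{7}{6} and the product of the first k integers (C = 2/3) is k!.
Ratio: r(k) = -\frac{7}{6} * (k-4) / [(k+1)] - rational in k, leading ratio -\frac{7}{6}; with t_0 = \frac{2}{3}, classification follows.


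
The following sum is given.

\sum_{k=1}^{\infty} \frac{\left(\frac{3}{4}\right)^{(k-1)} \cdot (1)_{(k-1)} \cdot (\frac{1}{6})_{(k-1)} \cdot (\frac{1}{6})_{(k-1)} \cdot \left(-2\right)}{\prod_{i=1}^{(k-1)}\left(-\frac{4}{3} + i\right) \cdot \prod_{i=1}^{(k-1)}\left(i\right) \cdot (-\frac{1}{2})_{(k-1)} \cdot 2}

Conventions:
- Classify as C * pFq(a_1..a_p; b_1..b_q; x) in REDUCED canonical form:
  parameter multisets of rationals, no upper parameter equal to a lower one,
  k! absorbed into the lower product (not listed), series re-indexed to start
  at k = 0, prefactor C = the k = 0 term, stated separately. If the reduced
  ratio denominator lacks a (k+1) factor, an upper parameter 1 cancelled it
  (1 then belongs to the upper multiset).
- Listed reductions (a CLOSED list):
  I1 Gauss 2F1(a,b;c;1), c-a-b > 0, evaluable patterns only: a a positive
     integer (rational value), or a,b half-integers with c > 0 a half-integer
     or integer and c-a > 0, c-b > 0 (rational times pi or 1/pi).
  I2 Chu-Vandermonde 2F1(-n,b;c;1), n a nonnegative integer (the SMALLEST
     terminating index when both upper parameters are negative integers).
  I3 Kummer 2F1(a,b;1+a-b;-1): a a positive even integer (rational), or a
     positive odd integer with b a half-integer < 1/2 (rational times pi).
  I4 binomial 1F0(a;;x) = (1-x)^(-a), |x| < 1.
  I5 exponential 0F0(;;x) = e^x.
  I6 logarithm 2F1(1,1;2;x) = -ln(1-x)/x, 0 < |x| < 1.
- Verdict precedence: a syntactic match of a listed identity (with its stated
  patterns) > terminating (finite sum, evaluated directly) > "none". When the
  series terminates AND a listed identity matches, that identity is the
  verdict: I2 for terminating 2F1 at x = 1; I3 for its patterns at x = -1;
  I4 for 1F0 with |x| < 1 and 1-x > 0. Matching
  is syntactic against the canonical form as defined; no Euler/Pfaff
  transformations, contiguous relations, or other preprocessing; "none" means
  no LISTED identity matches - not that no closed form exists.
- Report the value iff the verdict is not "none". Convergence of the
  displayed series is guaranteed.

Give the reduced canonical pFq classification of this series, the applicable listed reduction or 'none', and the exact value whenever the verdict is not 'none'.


The tell: t_0 being -1, the product of the first k integers (C = -1, x = 3/4) is k!.
Ratio: r(k) = \frac{3}{4} * (k+\frac{1}{6}) (k+\frac{1}{6}) (k+1) / [(k-\frac{1}{2}) (k-\frac{1}{3}) (k+1)] - rational in k. x = \frac{3}{4}; t_0 = -1; negate the roots.

Classification (C = -1): 3F2 with upper {\frac{1}{6}, \frac{1}{6}, 1}, lower {-\frac{1}{2}, -\frac{1}{3}}, argument x = \frac{3}{4}. Verdict: none here - no I1-I6 shape fits x = \frac{3}{4} with lower {-\frac{1}{2}, -\frac{1}{3}}.
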